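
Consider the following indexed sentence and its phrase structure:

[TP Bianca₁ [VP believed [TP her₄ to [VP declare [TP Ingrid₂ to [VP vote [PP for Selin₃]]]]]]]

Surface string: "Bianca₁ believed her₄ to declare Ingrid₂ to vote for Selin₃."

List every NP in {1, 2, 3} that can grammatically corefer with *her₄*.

none

*her* is a pronoun, so Principle B applies: it must be free in its binding domain.
Binding domain of *her₄*: the matrix TP, whose subject is Bianca₁.
*Bianca₁* c-commands the pronoun within its binding domain → coindexation would violate Principle B.
*Ingrid₂*: the pronoun c-commands this R-expression → coindexation would violate Principle C on *Ingrid₂*.
*Selin₃*: the pronoun c-commands this R-expression → coindexation would violate Principle C on *Selin₃*.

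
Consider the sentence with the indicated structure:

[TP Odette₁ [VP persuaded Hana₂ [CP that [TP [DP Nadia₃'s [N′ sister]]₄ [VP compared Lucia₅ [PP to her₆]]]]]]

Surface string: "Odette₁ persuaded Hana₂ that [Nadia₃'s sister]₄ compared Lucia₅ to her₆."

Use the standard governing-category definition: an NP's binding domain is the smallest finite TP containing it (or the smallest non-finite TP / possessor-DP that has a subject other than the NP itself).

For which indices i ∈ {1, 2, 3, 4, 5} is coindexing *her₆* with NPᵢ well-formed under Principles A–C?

{1, 2, 3}

*her* is a pronoun, so Principle B applies: it must be free in its binding domain.
Binding domain of *her₆*: the embedded TP, whose subject is [Nadia₃'s sister]₄.
*Odette₁* c-commands the pronoun but from outside its binding domain, and is not c-commanded by it → coindexation permitted.
*Hana₂* c-commands the pronoun but from outside its binding domain, and is not c-commanded by it → coindexation permitted.
*Nadia₃* and the pronoun do not c-command one another → neither Principle B nor Principle C is at stake; coindexation permitted.
*[Nadia₃'s sister]₄* c-commands the pronoun within its binding domain → coindexation would violate Principle B.
*Lucia₅* c-commands the pronoun within its binding domain → coindexation would violate Principle B.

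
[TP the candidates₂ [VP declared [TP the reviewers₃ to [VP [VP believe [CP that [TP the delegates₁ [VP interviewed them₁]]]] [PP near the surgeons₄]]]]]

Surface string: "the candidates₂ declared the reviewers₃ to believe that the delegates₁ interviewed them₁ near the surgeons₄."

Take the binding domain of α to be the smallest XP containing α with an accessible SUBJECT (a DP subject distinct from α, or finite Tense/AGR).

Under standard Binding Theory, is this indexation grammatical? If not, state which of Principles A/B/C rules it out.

The two coindexed NPs are *the delegates₁* and *them₁*.
*them₁* is a pronoun. Its binding domain is the embedded TP, whose subject is the delegates₁.
*the delegates₁* c-commands it within that domain and carries the same index.
The pronoun is locally bound → Principle B violation.

Principle B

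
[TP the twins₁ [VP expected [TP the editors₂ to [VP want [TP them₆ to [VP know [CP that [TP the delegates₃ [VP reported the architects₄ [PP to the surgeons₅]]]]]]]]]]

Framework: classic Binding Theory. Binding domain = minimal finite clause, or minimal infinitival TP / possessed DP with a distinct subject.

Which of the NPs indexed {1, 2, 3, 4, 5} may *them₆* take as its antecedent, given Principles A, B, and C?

*them* is a pronoun, so Principle B applies: it must be free in its binding domain.
Binding domain of *them₆*: the embedded TP, whose subject is the editors₂.
*the twins₁* c-commands the pronoun but from outside its binding domain, and is not c-commanded by it → coindexation permitted.
*the editors₂* c-commands the pronoun within its binding domain → coindexation would violate Principle B.
*the delegates₃*: the pronoun c-commands this R-expression → coindexation would violate Principle C on *the delegates₃*.
*the architects₄*: the pronoun c-commands this R-expression → coindexation would violate Principle C on *the architects₄*.
*the surgeons₅*: the pronoun c-commands this R-expression → coindexation would violate Principle C on *the surgeons₅*.

{1}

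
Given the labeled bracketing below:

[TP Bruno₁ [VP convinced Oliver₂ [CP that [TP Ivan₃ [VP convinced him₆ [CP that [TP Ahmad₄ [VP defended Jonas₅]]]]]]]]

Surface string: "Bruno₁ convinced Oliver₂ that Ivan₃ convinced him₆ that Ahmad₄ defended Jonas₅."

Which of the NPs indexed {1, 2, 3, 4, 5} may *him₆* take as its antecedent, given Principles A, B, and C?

{1, 2}

*him* is a pronoun, so Principle B applies: it must be free in its binding domain.
Binding domain of *him₆*: the embedded TP, whose subject is Ivan₃.
*Bruno₁* c-commands the pronoun but from outside its binding domain, and is not c-commanded by it → coindexation permitted.
*Oliver₂* c-commands the pronoun but from outside its binding domain, and is not c-commanded by it → coindexation permitted.
*Ivan₃* c-commands the pronoun within its binding domain → coindexation would violate Principle B.
*Ahmad₄*: the pronoun c-commands this R-expression → coindexation would violate Principle C on *Ahmad₄*.
*Jonas₅*: the pronoun c-commands this R-expression → coindexation would violate Principle C on *Jonas₅*.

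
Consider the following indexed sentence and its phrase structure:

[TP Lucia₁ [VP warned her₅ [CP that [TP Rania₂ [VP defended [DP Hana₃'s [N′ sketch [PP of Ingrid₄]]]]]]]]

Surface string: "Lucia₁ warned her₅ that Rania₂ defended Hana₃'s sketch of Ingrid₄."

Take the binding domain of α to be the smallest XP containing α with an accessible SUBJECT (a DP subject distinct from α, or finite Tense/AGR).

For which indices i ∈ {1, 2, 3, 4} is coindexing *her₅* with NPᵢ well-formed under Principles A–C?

none

*her* is a pronoun, so Principle B applies: it must be free in its binding domain.
Binding domain of *her₅*: the matrix TP, whose subject is Lucia₁.
*Lucia₁* c-commands the pronoun within its binding domain → coindexation would violate Principle B.
*Rania₂*: the pronoun c-commands this R-expression → coindexation would violate Principle C on *Rania₂*.
*Hana₃*: the pronoun c-commands this R-expression → coindexation would violate Principle C on *Hana₃*.
*Ingrid₄*: the pronoun c-commands this R-expression → coindexation would violate Principle C on *Ingrid₄*.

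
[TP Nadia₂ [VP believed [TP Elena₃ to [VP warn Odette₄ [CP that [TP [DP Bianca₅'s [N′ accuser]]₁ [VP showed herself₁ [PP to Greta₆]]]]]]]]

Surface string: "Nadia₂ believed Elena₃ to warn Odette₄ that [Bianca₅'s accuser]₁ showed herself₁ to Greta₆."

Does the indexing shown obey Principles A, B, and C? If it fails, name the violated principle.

The two coindexed NPs are *[Bianca₅'s accuser]₁* and *herself₁*.
*herself₁* is an anaphor; its binding domain is the embedded TP, whose subject is [Bianca₅'s accuser]₁. *[Bianca₅'s accuser]₁* c-commands it within that domain and shares its index, so Principle A is satisfied.
*[Bianca₅'s accuser]₁* is an R-expression; *herself₁* does not c-command it, and no other NP shares its index, so Principle C is satisfied.
All principles are respected.

grammatical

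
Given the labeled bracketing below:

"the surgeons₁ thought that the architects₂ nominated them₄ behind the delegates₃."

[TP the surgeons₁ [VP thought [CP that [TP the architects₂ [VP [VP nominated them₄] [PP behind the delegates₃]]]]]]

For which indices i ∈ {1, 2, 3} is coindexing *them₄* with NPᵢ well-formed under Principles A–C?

{1, 3}

*them* is a pronoun, so Principle B applies: it must be free in its binding domain.
Binding domain of *them₄*: the embedded TP, whose subject is the architects₂.
*the surgeons₁* c-commands the pronoun but from outside its binding domain, and is not c-commanded by it → coindexation permitted.
*the architects₂* c-commands the pronoun within its binding domain → coindexation would violate Principle B.
*the delegates₃* and the pronoun do not c-command one another → neither Principle B nor Principle C is at stake; coindexation permitted.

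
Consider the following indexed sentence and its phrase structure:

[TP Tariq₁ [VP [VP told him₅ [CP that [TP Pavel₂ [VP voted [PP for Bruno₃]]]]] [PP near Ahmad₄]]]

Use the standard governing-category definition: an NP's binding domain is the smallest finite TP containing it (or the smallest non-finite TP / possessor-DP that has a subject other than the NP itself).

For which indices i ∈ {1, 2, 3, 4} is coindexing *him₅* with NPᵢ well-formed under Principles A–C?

{4}

*him* is a pronoun, so Principle B applies: it must be free in its binding domain.
Binding domain of *him₅*: the matrix TP, whose subject is Tariq₁.
*Tariq₁* c-commands the pronoun within its binding domain → coindexation would violate Principle B.
*Pavel₂*: the pronoun c-commands this R-expression → coindexation would violate Principle C on *Pavel₂*.
*Bruno₃*: the pronoun c-commands this R-expression → coindexation would violate Principle C on *Bruno₃*.
*Ahmad₄* and the pronoun do not c-command one another → neither Principle B nor Principle C is at stake; coindexation permitted.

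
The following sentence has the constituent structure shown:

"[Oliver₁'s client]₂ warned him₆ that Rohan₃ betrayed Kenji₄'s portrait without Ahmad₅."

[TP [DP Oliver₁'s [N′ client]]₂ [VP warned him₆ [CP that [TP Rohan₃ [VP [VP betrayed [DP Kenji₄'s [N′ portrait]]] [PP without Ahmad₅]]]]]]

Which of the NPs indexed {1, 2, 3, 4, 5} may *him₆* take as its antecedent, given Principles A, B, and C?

*him* is a pronoun, so Principle B applies: it must be free in its binding domain.
Binding domain of *him₆*: the matrix TP, whose subject is [Oliver₁'s client]₂.
*Oliver₁* and the pronoun do not c-command one another → neither Principle B nor Principle C is at stake; coindexation permitted.
*[Oliver₁'s client]₂* c-commands the pronoun within its binding domain → coindexation would violate Principle B.
*Rohan₃*: the pronoun c-commands this R-expression → coindexation would violate Principle C on *Rohan₃*.
*Kenji₄*: the pronoun c-commands this R-expression → coindexation would violate Principle C on *Kenji₄*.
*Ahmad₅*: the pronoun c-commands this R-expression → coindexation would violate Principle C on *Ahmad₅*.

{1}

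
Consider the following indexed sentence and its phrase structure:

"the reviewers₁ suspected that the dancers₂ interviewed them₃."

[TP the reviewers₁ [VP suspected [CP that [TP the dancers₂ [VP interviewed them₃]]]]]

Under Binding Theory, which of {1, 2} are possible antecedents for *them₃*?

*them* is a pronoun, so Principle B applies: it must be free in its binding domain.
Binding domain of *them₃*: the embedded TP, whose subject is the dancers₂.
*the reviewers₁* c-commands the pronoun but from outside its binding domain, and is not c-commanded by it → coindexation permitted.
*the dancers₂* c-commands the pronoun within its binding domain → coindexation would violate Principle B.

{1}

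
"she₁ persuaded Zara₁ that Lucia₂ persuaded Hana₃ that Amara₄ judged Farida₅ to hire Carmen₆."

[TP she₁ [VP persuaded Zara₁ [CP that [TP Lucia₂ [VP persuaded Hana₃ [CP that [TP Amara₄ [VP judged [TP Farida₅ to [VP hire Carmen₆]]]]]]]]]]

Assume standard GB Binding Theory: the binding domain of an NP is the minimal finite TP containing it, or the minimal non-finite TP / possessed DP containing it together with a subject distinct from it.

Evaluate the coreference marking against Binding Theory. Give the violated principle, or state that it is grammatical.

The two coindexed NPs are *she₁* and *Zara₁*.
*Zara₁* is an R-expression. Principle C requires it to be free everywhere.
*she₁* c-commands it and carries the same index.
The R-expression is bound → Principle C violation.

Principle C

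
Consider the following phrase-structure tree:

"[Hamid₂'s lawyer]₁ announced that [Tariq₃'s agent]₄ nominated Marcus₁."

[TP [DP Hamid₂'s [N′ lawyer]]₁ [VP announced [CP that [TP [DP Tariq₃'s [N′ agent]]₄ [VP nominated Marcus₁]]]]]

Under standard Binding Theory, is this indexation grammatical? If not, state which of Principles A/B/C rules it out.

The two coindexed NPs are *[Hamid₂'s lawyer]₁* and *Marcus₁*.
*Marcus₁* is an R-expression. Principle C requires it to be free everywhere.
*[Hamid₂'s lawyer]₁* c-commands it and carries the same index.
The R-expression is bound → Principle C violation.

Principle C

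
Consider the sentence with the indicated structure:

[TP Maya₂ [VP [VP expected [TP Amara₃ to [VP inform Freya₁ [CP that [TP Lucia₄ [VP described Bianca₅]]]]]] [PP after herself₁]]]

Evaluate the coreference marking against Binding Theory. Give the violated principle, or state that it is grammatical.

Principle A

The two coindexed NPs are *Freya₁* and *herself₁*.
*herself₁* is an anaphor. Principle A requires it to be bound within its binding domain — the matrix TP, whose subject is Maya₂.
Within that domain it is c-commanded by *Maya₂*, which does not share its index.
*Freya₁* does not c-command the anaphor at all.
The anaphor is unbound in its domain → Principle A violation.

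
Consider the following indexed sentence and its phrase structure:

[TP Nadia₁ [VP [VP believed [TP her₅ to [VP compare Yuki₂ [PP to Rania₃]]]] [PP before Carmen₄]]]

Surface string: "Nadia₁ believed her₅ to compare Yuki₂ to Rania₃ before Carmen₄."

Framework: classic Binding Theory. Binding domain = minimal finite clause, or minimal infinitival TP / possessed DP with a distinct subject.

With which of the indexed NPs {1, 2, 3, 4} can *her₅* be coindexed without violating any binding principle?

{4}

*her* is a pronoun, so Principle B applies: it must be free in its binding domain.
Binding domain of *her₅*: the matrix TP, whose subject is Nadia₁.
*Nadia₁* c-commands the pronoun within its binding domain → coindexation would violate Principle B.
*Yuki₂*: the pronoun c-commands this R-expression → coindexation would violate Principle C on *Yuki₂*.
*Rania₃*: the pronoun c-commands this R-expression → coindexation would violate Principle C on *Rania₃*.
*Carmen₄* and the pronoun do not c-command one another → neither Principle B nor Principle C is at stake; coindexation permitted.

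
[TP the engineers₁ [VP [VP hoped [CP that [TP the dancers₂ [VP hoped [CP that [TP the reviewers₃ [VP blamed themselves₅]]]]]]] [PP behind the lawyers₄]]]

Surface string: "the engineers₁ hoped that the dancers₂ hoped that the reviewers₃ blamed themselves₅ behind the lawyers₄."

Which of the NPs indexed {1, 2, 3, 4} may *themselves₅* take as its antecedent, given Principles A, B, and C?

{3}

*themselves* is an anaphor, so Principle A applies: it must be bound in its binding domain.
Binding domain of *themselves₅*: the embedded TP, whose subject is the reviewers₃.
*the engineers₁* c-commands the anaphor but is outside its binding domain → cannot satisfy Principle A.
*the dancers₂* c-commands the anaphor but is outside its binding domain → cannot satisfy Principle A.
*the reviewers₃* c-commands the anaphor within its binding domain → licit binder.
*the lawyers₄* does not c-command the anaphor → cannot bind it.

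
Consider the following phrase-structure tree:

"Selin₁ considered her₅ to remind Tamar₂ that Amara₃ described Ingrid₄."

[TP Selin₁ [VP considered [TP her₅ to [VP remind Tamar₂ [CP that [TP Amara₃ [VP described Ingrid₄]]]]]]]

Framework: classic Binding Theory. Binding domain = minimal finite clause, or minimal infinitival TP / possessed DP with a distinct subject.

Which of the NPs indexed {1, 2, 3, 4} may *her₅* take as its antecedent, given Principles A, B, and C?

*her* is a pronoun, so Principle B applies: it must be free in its binding domain.
Binding domain of *her₅*: the matrix TP, whose subject is Selin₁.
*Selin₁* c-commands the pronoun within its binding domain → coindexation would violate Principle B.
*Tamar₂*: the pronoun c-commands this R-expression → coindexation would violate Principle C on *Tamar₂*.
*Amara₃*: the pronoun c-commands this R-expression → coindexation would violate Principle C on *Amara₃*.
*Ingrid₄*: the pronoun c-commands this R-expression → coindexation would violate Principle C on *Ingrid₄*.

none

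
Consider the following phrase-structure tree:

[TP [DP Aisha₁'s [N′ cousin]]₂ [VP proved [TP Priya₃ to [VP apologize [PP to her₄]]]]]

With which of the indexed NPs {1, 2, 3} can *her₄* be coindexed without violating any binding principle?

*her* is a pronoun, so Principle B applies: it must be free in its binding domain.
Binding domain of *her₄*: the embedded TP, whose subject is Priya₃.
*Aisha₁* and the pronoun do not c-command one another → neither Principle B nor Principle C is at stake; coindexation permitted.
*[Aisha₁'s cousin]₂* c-commands the pronoun but from outside its binding domain, and is not c-commanded by it → coindexation permitted.
*Priya₃* c-commands the pronoun within its binding domain → coindexation would violate Principle B.

{1, 2}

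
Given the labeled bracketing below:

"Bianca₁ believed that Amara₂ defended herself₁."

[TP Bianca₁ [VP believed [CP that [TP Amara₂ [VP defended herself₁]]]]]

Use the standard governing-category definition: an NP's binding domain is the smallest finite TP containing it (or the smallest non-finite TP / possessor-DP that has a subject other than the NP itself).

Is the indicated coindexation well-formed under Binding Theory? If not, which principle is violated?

The two coindexed NPs are *Bianca₁* and *herself₁*.
*herself₁* is an anaphor. Principle A requires it to be bound within its binding domain — the embedded TP, whose subject is Amara₂.
Within that domain it is c-commanded by *Amara₂*, which does not share its index.
*Bianca₁* does c-command the anaphor, but from outside its binding domain.
The anaphor is unbound in its domain → Principle A violation.

Principle A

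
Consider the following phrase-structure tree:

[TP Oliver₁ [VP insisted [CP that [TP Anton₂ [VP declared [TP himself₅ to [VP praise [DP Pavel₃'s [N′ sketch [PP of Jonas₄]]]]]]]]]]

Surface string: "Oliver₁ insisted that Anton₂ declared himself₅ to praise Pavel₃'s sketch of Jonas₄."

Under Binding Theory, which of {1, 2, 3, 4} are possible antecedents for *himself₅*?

{2}

*himself* is an anaphor, so Principle A applies: it must be bound in its binding domain.
Binding domain of *himself₅*: the embedded TP, whose subject is Anton₂.
*Oliver₁* c-commands the anaphor but is outside its binding domain → cannot satisfy Principle A.
*Anton₂* c-commands the anaphor within its binding domain → licit binder.
*Pavel₃* does not c-command the anaphor → cannot bind it.
*Jonas₄* does not c-command the anaphor → cannot bind it.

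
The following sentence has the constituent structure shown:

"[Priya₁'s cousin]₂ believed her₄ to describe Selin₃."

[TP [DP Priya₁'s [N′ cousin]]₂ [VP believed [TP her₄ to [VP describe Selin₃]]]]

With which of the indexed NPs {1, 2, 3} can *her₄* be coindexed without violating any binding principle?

*her* is a pronoun, so Principle B applies: it must be free in its binding domain.
Binding domain of *her₄*: the matrix TP, whose subject is [Priya₁'s cousin]₂.
*Priya₁* and the pronoun do not c-command one another → neither Principle B nor Principle C is at stake; coindexation permitted.
*[Priya₁'s cousin]₂* c-commands the pronoun within its binding domain → coindexation would violate Principle B.
*Selin₃*: the pronoun c-commands this R-expression → coindexation would violate Principle C on *Selin₃*.

{1}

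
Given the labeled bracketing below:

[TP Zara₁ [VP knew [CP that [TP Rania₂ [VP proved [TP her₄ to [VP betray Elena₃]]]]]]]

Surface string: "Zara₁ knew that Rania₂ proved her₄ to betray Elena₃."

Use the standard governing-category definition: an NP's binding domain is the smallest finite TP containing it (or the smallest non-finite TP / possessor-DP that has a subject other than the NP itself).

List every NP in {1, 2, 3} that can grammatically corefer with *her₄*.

{1}

*her* is a pronoun, so Principle B applies: it must be free in its binding domain.
Binding domain of *her₄*: the embedded TP, whose subject is Rania₂.
*Zara₁* c-commands the pronoun but from outside its binding domain, and is not c-commanded by it → coindexation permitted.
*Rania₂* c-commands the pronoun within its binding domain → coindexation would violate Principle B.
*Elena₃*: the pronoun c-commands this R-expression → coindexation would violate Principle C on *Elena₃*.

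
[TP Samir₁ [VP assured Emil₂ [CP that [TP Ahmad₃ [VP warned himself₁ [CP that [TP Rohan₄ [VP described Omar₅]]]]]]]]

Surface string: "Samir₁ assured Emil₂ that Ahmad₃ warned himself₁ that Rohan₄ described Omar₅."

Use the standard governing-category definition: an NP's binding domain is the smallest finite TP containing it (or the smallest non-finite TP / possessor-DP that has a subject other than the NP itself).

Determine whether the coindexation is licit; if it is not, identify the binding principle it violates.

Principle A

The two coindexed NPs are *Samir₁* and *himself₁*.
*himself₁* is an anaphor. Principle A requires it to be bound within its binding domain — the embedded TP, whose subject is Ahmad₃.
Within that domain it is c-commanded by *Ahmad₃*, which does not share its index.
*Samir₁* does c-command the anaphor, but from outside its binding domain.
The anaphor is unbound in its domain → Principle A violation.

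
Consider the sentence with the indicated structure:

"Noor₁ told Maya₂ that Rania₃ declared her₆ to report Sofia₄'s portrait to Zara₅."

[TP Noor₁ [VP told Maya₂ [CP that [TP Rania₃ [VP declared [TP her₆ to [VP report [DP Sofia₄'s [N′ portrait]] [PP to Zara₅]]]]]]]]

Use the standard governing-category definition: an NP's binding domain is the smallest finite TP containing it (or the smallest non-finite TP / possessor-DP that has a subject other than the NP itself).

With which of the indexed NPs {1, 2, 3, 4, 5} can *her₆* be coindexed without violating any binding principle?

*her* is a pronoun, so Principle B applies: it must be free in its binding domain.
Binding domain of *her₆*: the embedded TP, whose subject is Rania₃.
*Noor₁* c-commands the pronoun but from outside its binding domain, and is not c-commanded by it → coindexation permitted.
*Maya₂* c-commands the pronoun but from outside its binding domain, and is not c-commanded by it → coindexation permitted.
*Rania₃* c-commands the pronoun within its binding domain → coindexation would violate Principle B.
*Sofia₄*: the pronoun c-commands this R-expression → coindexation would violate Principle C on *Sofia₄*.
*Zara₅*: the pronoun c-commands this R-expression → coindexation would violate Principle C on *Zara₅*.

{1, 2}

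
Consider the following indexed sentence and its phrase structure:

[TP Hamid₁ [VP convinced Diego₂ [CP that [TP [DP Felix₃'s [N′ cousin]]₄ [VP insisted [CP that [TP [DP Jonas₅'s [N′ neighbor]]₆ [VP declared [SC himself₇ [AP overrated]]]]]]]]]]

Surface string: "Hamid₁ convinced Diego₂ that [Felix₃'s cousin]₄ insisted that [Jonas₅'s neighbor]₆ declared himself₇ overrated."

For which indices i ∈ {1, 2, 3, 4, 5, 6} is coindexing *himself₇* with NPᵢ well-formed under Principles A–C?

*himself* is an anaphor, so Principle A applies: it must be bound in its binding domain.
Binding domain of *himself₇*: the embedded TP, whose subject is [Jonas₅'s neighbor]₆.
*Hamid₁* c-commands the anaphor but is outside its binding domain → cannot satisfy Principle A.
*Diego₂* c-commands the anaphor but is outside its binding domain → cannot satisfy Principle A.
*Felix₃* does not c-command the anaphor → cannot bind it.
*[Felix₃'s cousin]₄* c-commands the anaphor but is outside its binding domain → cannot satisfy Principle A.
*Jonas₅* does not c-command the anaphor → cannot bind it.
*[Jonas₅'s neighbor]₆* c-commands the anaphor within its binding domain → licit binder.

{6}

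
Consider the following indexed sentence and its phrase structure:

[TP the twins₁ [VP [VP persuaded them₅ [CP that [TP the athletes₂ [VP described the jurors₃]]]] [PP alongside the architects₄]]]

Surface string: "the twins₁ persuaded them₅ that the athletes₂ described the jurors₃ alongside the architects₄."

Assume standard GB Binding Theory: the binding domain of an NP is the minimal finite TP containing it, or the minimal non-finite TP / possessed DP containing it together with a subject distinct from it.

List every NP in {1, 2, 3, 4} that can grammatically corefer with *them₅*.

{4}

*them* is a pronoun, so Principle B applies: it must be free in its binding domain.
Binding domain of *them₅*: the matrix TP, whose subject is the twins₁.
*the twins₁* c-commands the pronoun within its binding domain → coindexation would violate Principle B.
*the athletes₂*: the pronoun c-commands this R-expression → coindexation would violate Principle C on *the athletes₂*.
*the jurors₃*: the pronoun c-commands this R-expression → coindexation would violate Principle C on *the jurors₃*.
*the architects₄* and the pronoun do not c-command one another → neither Principle B nor Principle C is at stake; coindexation permitted.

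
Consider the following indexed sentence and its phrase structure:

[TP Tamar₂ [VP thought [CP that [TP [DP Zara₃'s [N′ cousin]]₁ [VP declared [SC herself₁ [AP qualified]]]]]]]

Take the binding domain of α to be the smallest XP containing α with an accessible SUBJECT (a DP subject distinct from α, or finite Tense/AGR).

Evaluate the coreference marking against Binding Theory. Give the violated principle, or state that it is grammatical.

grammatical

The two coindexed NPs are *[Zara₃'s cousin]₁* and *herself₁*.
*herself₁* is an anaphor; its binding domain is the embedded TP, whose subject is [Zara₃'s cousin]₁. *[Zara₃'s cousin]₁* c-commands it within that domain and shares its index, so Principle A is satisfied.
*[Zara₃'s cousin]₁* is an R-expression; *herself₁* does not c-command it, and no other NP shares its index, so Principle C is satisfied.
All principles are respected.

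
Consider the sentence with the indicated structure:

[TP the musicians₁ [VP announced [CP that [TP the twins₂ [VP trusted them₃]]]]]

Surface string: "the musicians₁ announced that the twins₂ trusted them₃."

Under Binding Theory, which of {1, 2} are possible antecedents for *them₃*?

*them* is a pronoun, so Principle B applies: it must be free in its binding domain.
Binding domain of *them₃*: the embedded TP, whose subject is the twins₂.
*the musicians₁* c-commands the pronoun but from outside its binding domain, and is not c-commanded by it → coindexation permitted.
*the twins₂* c-commands the pronoun within its binding domain → coindexation would violate Principle B.

{1}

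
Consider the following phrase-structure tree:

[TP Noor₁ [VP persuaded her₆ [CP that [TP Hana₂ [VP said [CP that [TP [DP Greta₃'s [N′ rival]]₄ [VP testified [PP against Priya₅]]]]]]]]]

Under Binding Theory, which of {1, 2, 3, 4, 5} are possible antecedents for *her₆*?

none

*her* is a pronoun, so Principle B applies: it must be free in its binding domain.
Binding domain of *her₆*: the matrix TP, whose subject is Noor₁.
*Noor₁* c-commands the pronoun within its binding domain → coindexation would violate Principle B.
*Hana₂*: the pronoun c-commands this R-expression → coindexation would violate Principle C on *Hana₂*.
*Greta₃*: the pronoun c-commands this R-expression → coindexation would violate Principle C on *Greta₃*.
*[Greta₃'s rival]₄*: the pronoun c-commands this R-expression → coindexation would violate Principle C on *[Greta₃'s rival]₄*.
*Priya₅*: the pronoun c-commands this R-expression → coindexation would violate Principle C on *Priya₅*.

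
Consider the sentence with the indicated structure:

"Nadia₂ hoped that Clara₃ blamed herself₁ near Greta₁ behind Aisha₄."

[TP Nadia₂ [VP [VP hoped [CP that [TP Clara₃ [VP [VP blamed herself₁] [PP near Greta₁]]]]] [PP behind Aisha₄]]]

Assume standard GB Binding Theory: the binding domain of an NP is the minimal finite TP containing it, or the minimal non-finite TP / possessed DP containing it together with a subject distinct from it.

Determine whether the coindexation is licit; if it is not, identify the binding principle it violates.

The two coindexed NPs are *Greta₁* and *herself₁*.
*herself₁* is an anaphor. Principle A requires it to be bound within its binding domain — the embedded TP, whose subject is Clara₃.
Within that domain it is c-commanded by *Clara₃*, which does not share its index.
*Greta₁* does not c-command the anaphor at all.
The anaphor is unbound in its domain → Principle A violation.

Principle A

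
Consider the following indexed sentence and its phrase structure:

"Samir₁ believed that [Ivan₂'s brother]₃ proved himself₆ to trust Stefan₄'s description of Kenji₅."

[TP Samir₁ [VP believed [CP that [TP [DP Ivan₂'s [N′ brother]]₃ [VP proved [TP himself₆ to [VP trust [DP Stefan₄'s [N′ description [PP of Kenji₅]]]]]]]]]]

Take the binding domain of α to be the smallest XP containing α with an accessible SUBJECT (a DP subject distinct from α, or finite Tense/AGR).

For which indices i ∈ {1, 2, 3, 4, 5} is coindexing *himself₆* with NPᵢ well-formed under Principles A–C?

*himself* is an anaphor, so Principle A applies: it must be bound in its binding domain.
Binding domain of *himself₆*: the embedded TP, whose subject is [Ivan₂'s brother]₃.
*Samir₁* c-commands the anaphor but is outside its binding domain → cannot satisfy Principle A.
*Ivan₂* does not c-command the anaphor → cannot bind it.
*[Ivan₂'s brother]₃* c-commands the anaphor within its binding domain → licit binder.
*Stefan₄* does not c-command the anaphor → cannot bind it.
*Kenji₅* does not c-command the anaphor → cannot bind it.

{3}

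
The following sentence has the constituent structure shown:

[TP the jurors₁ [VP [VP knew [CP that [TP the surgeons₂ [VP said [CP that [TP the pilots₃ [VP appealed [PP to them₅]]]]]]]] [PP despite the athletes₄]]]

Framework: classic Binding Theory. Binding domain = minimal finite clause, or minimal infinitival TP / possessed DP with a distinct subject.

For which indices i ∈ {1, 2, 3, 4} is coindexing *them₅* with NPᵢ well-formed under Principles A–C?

*them* is a pronoun, so Principle B applies: it must be free in its binding domain.
Binding domain of *them₅*: the embedded TP, whose subject is the pilots₃.
*the jurors₁* c-commands the pronoun but from outside its binding domain, and is not c-commanded by it → coindexation permitted.
*the surgeons₂* c-commands the pronoun but from outside its binding domain, and is not c-commanded by it → coindexation permitted.
*the pilots₃* c-commands the pronoun within its binding domain → coindexation would violate Principle B.
*the athletes₄* and the pronoun do not c-command one another → neither Principle B nor Principle C is at stake; coindexation permitted.

{1, 2, 4}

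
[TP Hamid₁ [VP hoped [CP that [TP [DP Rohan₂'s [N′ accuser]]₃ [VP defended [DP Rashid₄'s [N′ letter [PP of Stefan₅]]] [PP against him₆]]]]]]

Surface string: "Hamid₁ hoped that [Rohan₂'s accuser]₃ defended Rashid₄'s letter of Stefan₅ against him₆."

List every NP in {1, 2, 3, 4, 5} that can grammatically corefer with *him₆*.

*him* is a pronoun, so Principle B applies: it must be free in its binding domain.
Binding domain of *him₆*: the embedded TP, whose subject is [Rohan₂'s accuser]₃.
*Hamid₁* c-commands the pronoun but from outside its binding domain, and is not c-commanded by it → coindexation permitted.
*Rohan₂* and the pronoun do not c-command one another → neither Principle B nor Principle C is at stake; coindexation permitted.
*[Rohan₂'s accuser]₃* c-commands the pronoun within its binding domain → coindexation would violate Principle B.
*Rashid₄* and the pronoun do not c-command one another → neither Principle B nor Principle C is at stake; coindexation permitted.
*Stefan₅* and the pronoun do not c-command one another → neither Principle B nor Principle C is at stake; coindexation permitted.

{1, 2, 4, 5}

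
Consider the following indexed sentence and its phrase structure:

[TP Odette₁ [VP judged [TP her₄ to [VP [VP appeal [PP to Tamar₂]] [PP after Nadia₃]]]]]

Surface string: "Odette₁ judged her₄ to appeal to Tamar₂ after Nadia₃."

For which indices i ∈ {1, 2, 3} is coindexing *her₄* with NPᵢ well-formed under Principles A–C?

none

*her* is a pronoun, so Principle B applies: it must be free in its binding domain.
Binding domain of *her₄*: the matrix TP, whose subject is Odette₁.
*Odette₁* c-commands the pronoun within its binding domain → coindexation would violate Principle B.
*Tamar₂*: the pronoun c-commands this R-expression → coindexation would violate Principle C on *Tamar₂*.
*Nadia₃*: the pronoun c-commands this R-expression → coindexation would violate Principle C on *Nadia₃*.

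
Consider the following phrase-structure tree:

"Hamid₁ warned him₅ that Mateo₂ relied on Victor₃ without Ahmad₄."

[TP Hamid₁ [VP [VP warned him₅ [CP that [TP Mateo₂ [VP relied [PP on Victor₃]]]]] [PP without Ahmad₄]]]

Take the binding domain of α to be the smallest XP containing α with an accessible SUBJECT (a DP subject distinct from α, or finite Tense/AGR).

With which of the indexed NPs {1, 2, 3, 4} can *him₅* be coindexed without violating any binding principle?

*him* is a pronoun, so Principle B applies: it must be free in its binding domain.
Binding domain of *him₅*: the matrix TP, whose subject is Hamid₁.
*Hamid₁* c-commands the pronoun within its binding domain → coindexation would violate Principle B.
*Mateo₂*: the pronoun c-commands this R-expression → coindexation would violate Principle C on *Mateo₂*.
*Victor₃*: the pronoun c-commands this R-expression → coindexation would violate Principle C on *Victor₃*.
*Ahmad₄* and the pronoun do not c-command one another → neither Principle B nor Principle C is at stake; coindexation permitted.

{4}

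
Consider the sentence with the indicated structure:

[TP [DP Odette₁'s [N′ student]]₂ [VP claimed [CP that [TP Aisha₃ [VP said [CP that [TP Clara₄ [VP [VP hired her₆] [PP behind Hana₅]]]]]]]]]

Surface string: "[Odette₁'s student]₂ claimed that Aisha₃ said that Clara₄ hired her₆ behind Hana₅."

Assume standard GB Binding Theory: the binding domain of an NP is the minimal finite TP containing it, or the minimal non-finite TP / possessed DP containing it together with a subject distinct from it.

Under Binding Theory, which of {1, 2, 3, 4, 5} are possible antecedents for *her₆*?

*her* is a pronoun, so Principle B applies: it must be free in its binding domain.
Binding domain of *her₆*: the embedded TP, whose subject is Clara₄.
*Odette₁* and the pronoun do not c-command one another → neither Principle B nor Principle C is at stake; coindexation permitted.
*[Odette₁'s student]₂* c-commands the pronoun but from outside its binding domain, and is not c-commanded by it → coindexation permitted.
*Aisha₃* c-commands the pronoun but from outside its binding domain, and is not c-commanded by it → coindexation permitted.
*Clara₄* c-commands the pronoun within its binding domain → coindexation would violate Principle B.
*Hana₅* and the pronoun do not c-command one another → neither Principle B nor Principle C is at stake; coindexation permitted.

{1, 2, 3, 5}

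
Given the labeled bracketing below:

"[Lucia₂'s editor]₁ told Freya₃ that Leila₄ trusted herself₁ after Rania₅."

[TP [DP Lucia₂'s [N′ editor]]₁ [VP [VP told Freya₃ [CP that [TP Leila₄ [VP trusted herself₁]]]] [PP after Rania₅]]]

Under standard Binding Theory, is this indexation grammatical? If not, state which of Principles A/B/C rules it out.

Principle A

The two coindexed NPs are *[Lucia₂'s editor]₁* and *herself₁*.
*herself₁* is an anaphor. Principle A requires it to be bound within its binding domain — the embedded TP, whose subject is Leila₄.
Within that domain it is c-commanded by *Leila₄*, which does not share its index.
*[Lucia₂'s editor]₁* does c-command the anaphor, but from outside its binding domain.
The anaphor is unbound in its domain → Principle A violation.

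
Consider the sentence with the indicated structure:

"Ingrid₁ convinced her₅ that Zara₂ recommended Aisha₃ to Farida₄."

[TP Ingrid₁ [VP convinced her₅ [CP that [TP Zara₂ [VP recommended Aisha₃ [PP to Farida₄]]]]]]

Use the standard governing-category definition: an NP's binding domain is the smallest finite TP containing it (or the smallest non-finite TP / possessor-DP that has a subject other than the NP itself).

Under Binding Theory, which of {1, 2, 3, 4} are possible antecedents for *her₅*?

none

*her* is a pronoun, so Principle B applies: it must be free in its binding domain.
Binding domain of *her₅*: the matrix TP, whose subject is Ingrid₁.
*Ingrid₁* c-commands the pronoun within its binding domain → coindexation would violate Principle B.
*Zara₂*: the pronoun c-commands this R-expression → coindexation would violate Principle C on *Zara₂*.
*Aisha₃*: the pronoun c-commands this R-expression → coindexation would violate Principle C on *Aisha₃*.
*Farida₄*: the pronoun c-commands this R-expression → coindexation would violate Principle C on *Farida₄*.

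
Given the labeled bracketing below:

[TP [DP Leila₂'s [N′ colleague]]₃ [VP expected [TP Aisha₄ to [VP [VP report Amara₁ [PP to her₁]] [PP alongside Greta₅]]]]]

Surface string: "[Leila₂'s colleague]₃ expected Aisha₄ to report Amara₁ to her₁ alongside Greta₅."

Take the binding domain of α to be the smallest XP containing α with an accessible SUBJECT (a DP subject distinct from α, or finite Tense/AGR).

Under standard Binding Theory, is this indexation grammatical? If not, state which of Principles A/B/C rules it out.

The two coindexed NPs are *Amara₁* and *her₁*.
*her₁* is a pronoun. Its binding domain is the embedded TP, whose subject is Aisha₄.
*Amara₁* c-commands it within that domain and carries the same index.
The pronoun is locally bound → Principle B violation.

Principle B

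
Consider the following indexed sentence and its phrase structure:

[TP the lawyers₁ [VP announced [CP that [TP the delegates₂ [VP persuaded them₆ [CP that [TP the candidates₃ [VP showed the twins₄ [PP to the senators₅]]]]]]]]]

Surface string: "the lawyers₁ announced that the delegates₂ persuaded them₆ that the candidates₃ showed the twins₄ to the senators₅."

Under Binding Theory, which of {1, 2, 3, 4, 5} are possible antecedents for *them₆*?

{1}

*them* is a pronoun, so Principle B applies: it must be free in its binding domain.
Binding domain of *them₆*: the embedded TP, whose subject is the delegates₂.
*the lawyers₁* c-commands the pronoun but from outside its binding domain, and is not c-commanded by it → coindexation permitted.
*the delegates₂* c-commands the pronoun within its binding domain → coindexation would violate Principle B.
*the candidates₃*: the pronoun c-commands this R-expression → coindexation would violate Principle C on *the candidates₃*.
*the twins₄*: the pronoun c-commands this R-expression → coindexation would violate Principle C on *the twins₄*.
*the senators₅*: the pronoun c-commands this R-expression → coindexation would violate Principle C on *the senators₅*.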